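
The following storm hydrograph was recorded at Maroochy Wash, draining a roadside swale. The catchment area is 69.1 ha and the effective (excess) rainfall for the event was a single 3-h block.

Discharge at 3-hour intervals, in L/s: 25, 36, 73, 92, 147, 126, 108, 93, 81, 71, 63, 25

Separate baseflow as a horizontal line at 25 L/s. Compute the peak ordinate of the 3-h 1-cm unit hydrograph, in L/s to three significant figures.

U_p ≈ 122 L/s

Direct runoff: 0.0, 11.0, 48.0, 67.0, 122.0, 101.0, 83.0, 68.0, 56.0, 46.0, 38.0, 0.0 L/s; ΣQ_DR = 640.0 L/s, peak = 122.0 L/s.
Runoff depth d = ΣQ_DR·Δt / A = 640.0 × 10800 / (69.1 ha) = 10.00 mm.
The 1-cm UH is the DRH scaled by (10 mm)/d, so U_p = 122.0 × 10/10.00 = 122 L/s.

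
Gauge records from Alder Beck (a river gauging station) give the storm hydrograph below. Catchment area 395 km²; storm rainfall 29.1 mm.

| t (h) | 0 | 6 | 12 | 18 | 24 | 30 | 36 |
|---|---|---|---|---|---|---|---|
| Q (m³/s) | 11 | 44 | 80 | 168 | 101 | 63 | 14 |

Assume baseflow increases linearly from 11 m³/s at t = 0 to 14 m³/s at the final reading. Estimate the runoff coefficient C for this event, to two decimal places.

ΣQ_DR = 393.5 m³/s; V = ΣQ_DR·Δt = 8.500 × 10^6 m³.
Runoff depth d = V / A = 21.52 mm.
C = d / P = 21.52 / 29.1 = 0.74.

C ≈ 0.74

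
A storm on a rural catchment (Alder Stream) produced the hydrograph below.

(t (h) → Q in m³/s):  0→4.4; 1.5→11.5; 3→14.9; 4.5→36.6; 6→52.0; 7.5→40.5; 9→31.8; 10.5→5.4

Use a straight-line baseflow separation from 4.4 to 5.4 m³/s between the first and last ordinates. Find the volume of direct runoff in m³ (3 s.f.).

Direct-runoff ordinates (Q − Q_b): 0.00, 6.96, 10.21, 31.77, 47.03, 35.39, 26.54, 0.00 m³/s.
ΣQ_DR = 157.9 m³/s.
With Δt = 1.5 h = 5400 s, V = ΣQ_DR · Δt = 157.9 × 5400 = 8.53 × 10^5 m³.

V ≈ 8.53 × 10^5 m³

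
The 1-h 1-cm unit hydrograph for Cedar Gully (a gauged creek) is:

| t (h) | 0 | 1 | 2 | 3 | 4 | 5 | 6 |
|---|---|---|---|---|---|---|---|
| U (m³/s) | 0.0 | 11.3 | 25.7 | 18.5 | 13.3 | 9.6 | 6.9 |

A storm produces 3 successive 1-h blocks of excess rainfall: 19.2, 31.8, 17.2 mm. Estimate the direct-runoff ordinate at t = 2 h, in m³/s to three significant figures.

By discrete convolution, Q_j = Σ (P_i / 10 mm) · U_{j−i}.
At t = 2 h (j=2): Q = (19.2/10)·25.7 + (31.8/10)·11.3 + (17.2/10)·0.0 = 85.3 m³/s.

Q ≈ 85.3 m³/s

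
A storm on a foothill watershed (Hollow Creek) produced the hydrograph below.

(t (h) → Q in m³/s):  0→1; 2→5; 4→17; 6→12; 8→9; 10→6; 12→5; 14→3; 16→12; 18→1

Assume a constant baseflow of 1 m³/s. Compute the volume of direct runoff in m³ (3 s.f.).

Direct-runoff ordinates (Q − Q_b): 0.0, 4.0, 16.0, 11.0, 8.0, 5.0, 4.0, 2.0, 11.0, 0.0 m³/s.
ΣQ_DR = 61.00 m³/s.
With Δt = 2 h = 7200 s, V = ΣQ_DR · Δt = 61.00 × 7200 = 4.39 × 10^5 m³.

V ≈ 4.39 × 10^5 m³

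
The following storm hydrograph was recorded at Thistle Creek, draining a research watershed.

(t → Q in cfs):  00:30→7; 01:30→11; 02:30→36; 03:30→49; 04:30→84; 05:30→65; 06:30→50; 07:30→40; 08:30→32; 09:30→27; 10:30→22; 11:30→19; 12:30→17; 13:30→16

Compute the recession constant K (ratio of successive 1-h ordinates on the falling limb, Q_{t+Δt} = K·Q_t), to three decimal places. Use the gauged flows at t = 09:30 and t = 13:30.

Using the recession-limb readings at t = 09:30 and t = 13:30: Q falls from 27 to 16 cfs over 4 intervals.
K = (Q₂/Q₁)^(1/4) = (16/27)^(1/4) = 0.877.

K ≈ 0.877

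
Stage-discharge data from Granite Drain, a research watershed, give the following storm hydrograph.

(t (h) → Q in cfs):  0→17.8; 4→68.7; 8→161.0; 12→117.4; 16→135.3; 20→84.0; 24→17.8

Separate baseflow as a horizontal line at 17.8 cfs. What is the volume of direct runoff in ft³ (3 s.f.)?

Direct-runoff ordinates (Q − Q_b): 0.0, 50.9, 143.2, 99.6, 117.5, 66.2, 0.0 cfs.
ΣQ_DR = 477.4 cfs.
With Δt = 4 h = 14400 s, V = ΣQ_DR · Δt = 477.4 × 14400 = 6.87 × 10^6 ft³.

V ≈ 6.87 × 10^6 ft³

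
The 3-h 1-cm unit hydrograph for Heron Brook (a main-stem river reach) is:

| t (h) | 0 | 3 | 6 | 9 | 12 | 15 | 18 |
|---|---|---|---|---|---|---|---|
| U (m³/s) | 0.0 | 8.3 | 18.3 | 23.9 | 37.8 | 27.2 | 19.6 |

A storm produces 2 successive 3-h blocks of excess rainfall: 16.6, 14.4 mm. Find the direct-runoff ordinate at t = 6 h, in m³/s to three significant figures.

Q ≈ 42.3 m³/s

By discrete convolution, Q_j = Σ (P_i / 10 mm) · U_{j−i}.
At t = 6 h (j=2): Q = (16.6/10)·18.3 + (14.4/10)·8.3 = 42.3 m³/s.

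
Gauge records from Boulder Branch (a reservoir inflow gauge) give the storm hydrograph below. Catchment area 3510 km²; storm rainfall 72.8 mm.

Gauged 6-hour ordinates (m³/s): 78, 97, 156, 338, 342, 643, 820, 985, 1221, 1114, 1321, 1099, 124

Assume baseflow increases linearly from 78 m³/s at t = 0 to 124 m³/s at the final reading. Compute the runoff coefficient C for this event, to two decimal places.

ΣQ_DR = 7025 m³/s; V = ΣQ_DR·Δt = 1.517 × 10^8 m³.
Runoff depth d = V / A = 43.23 mm.
C = d / P = 43.23 / 72.8 = 0.59.

C ≈ 0.59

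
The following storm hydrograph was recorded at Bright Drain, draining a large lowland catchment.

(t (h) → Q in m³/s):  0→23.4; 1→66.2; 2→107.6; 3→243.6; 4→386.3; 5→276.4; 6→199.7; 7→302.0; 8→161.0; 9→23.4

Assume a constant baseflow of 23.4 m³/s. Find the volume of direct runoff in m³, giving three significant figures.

V ≈ 5.60 × 10^6 m³

Direct-runoff ordinates (Q − Q_b): 0.0, 42.8, 84.2, 220.2, 362.9, 253.0, 176.3, 278.6, 137.6, 0.0 m³/s.
ΣQ_DR = 1556 m³/s.
With Δt = 1 h = 3600 s, V = ΣQ_DR · Δt = 1556 × 3600 = 5.60 × 10^6 m³.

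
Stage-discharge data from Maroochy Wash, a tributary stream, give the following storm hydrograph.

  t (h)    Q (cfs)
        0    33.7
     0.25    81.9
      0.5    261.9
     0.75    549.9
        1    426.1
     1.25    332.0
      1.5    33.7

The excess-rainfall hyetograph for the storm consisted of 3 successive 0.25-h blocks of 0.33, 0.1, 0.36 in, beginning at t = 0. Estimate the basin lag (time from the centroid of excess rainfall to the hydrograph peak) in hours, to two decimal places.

t_L ≈ 0.37 h

Centroid of excess rainfall: t_c = Σ P_i·t̄_i / ΣP_i = 0.3845 h (block centres at 0.125, 0.375, 0.625 h).
Hydrograph peak occurs at t = 0.75 h, so basin lag t_L = 0.75 − 0.3845 = 0.37 h.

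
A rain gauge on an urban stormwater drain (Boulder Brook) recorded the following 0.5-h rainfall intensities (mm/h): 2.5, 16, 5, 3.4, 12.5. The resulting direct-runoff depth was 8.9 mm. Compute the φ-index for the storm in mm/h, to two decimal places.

Only the 2 blocks with intensity above φ contribute runoff: 16, 12.5 mm/h.
Σ(I−φ)·Δt = d  ⇒  (16+12.5 − 2φ)·0.5 = 8.9
φ = (28.50 − 8.9/0.5) / 2 = 5.35 mm/h.

φ ≈ 5.35 mm/h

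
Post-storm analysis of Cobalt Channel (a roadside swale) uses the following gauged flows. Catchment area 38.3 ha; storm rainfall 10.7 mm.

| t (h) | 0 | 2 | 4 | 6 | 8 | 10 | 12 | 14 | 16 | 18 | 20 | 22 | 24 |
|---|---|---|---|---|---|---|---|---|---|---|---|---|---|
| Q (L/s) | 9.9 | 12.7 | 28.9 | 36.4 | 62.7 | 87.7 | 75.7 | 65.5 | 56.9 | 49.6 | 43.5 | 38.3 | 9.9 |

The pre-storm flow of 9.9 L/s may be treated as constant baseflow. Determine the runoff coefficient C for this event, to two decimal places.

ΣQ_DR = 449.0 L/s; V = ΣQ_DR·Δt = 3.233 × 10^6 L.
Runoff depth d = V / A = 8.441 mm.
C = d / P = 8.441 / 10.7 = 0.79.

C ≈ 0.79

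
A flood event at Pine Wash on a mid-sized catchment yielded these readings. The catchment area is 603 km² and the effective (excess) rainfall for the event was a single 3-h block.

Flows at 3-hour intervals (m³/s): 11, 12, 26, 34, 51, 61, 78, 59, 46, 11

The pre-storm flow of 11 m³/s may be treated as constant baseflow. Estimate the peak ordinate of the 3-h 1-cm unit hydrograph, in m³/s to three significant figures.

Direct runoff: 0.0, 1.0, 15.0, 23.0, 40.0, 50.0, 67.0, 48.0, 35.0, 0.0 m³/s; ΣQ_DR = 279.0 m³/s, peak = 67.0 m³/s.
Runoff depth d = ΣQ_DR·Δt / A = 279.0 × 10800 / (603 km²) = 4.997 mm.
The 1-cm UH is the DRH scaled by (10 mm)/d, so U_p = 67.0 × 10/4.997 = 134 m³/s.

U_p ≈ 134 m³/s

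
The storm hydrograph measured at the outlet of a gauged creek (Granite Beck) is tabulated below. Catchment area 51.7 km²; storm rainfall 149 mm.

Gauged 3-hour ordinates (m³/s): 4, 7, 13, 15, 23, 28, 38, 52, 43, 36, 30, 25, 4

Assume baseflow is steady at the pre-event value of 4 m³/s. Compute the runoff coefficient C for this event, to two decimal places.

C ≈ 0.37

ΣQ_DR = 266.0 m³/s; V = ΣQ_DR·Δt = 2.873 × 10^6 m³.
Runoff depth d = V / A = 55.57 mm.
C = d / P = 55.57 / 149 = 0.37.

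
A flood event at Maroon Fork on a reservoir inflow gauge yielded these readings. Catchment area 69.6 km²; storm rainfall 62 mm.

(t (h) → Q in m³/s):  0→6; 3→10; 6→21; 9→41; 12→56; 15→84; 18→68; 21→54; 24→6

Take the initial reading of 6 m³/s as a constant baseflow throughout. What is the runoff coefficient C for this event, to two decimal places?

ΣQ_DR = 292.0 m³/s; V = ΣQ_DR·Δt = 3.154 × 10^6 m³.
Runoff depth d = V / A = 45.31 mm.
C = d / P = 45.31 / 62 = 0.73.

C ≈ 0.73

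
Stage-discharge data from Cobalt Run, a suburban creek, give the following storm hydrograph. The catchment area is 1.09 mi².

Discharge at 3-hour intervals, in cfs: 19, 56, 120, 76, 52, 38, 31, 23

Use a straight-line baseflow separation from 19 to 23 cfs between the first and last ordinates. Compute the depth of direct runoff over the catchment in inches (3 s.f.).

Direct runoff: 0.00, 36.43, 99.86, 55.29, 30.71, 16.14, 8.57, 0.00 cfs; ΣQ_DR = 247.0 cfs.
V = ΣQ_DR · Δt = 247.0 × 10800 s = 2.668 × 10^6 ft³.
Over A = 1.09 mi², depth = V / A = 1.05 in.

d ≈ 1.05 in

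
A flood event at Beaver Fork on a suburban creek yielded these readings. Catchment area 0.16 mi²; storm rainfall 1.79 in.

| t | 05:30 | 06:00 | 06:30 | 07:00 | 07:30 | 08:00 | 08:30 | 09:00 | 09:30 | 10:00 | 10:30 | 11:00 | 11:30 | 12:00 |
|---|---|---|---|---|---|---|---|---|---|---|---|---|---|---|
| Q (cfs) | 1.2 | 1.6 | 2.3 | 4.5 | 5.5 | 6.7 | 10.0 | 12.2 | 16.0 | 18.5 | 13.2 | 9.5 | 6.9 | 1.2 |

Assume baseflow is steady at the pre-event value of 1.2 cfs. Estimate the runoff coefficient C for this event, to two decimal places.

C ≈ 0.25

ΣQ_DR = 92.50 cfs; V = ΣQ_DR·Δt = 1.665 × 10^5 ft³.
Runoff depth d = V / A = 0.4479 in.
C = d / P = 0.4479 / 1.79 = 0.25.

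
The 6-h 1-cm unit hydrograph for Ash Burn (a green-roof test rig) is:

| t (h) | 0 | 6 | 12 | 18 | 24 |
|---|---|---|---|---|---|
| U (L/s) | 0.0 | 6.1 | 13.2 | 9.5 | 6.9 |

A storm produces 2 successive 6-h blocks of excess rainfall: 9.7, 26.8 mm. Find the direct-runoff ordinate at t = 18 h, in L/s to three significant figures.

By discrete convolution, Q_j = Σ (P_i / 10 mm) · U_{j−i}.
At t = 18 h (j=3): Q = (9.7/10)·9.5 + (26.8/10)·13.2 = 44.6 L/s.

Q ≈ 44.6 L/s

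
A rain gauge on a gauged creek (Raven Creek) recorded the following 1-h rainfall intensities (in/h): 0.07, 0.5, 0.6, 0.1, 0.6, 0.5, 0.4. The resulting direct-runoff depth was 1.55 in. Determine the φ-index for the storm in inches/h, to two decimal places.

φ ≈ 0.21 in/h

Only the 5 blocks with intensity above φ contribute runoff: 0.5, 0.6, 0.6, 0.5, 0.4 in/h.
Σ(I−φ)·Δt = d  ⇒  (0.5+0.6+0.6+0.5+0.4 − 5φ)·1 = 1.55
φ = (2.600 − 1.55/1) / 5 = 0.21 in/h.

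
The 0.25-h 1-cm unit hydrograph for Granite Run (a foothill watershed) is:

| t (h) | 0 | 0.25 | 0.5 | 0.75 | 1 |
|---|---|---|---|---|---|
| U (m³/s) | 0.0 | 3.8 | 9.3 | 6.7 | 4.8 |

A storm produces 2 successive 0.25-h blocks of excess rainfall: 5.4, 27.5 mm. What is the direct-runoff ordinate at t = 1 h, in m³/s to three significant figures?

By discrete convolution, Q_j = Σ (P_i / 10 mm) · U_{j−i}.
At t = 1 h (j=4): Q = (5.4/10)·4.8 + (27.5/10)·6.7 = 21.0 m³/s.

Q ≈ 21.0 m³/s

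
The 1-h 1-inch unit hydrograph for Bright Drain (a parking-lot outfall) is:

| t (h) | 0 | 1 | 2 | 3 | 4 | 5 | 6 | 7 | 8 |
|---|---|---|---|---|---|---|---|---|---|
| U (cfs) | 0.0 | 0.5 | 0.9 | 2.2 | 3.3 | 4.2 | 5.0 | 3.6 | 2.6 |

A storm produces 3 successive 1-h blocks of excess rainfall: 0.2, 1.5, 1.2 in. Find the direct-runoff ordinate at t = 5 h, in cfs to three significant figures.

Q ≈ 8.43 cfs

By discrete convolution, Q_j = Σ (P_i / 1 in) · U_{j−i}.
At t = 5 h (j=5): Q = (0.2/1)·4.2 + (1.5/1)·3.3 + (1.2/1)·2.2 = 8.43 cfs.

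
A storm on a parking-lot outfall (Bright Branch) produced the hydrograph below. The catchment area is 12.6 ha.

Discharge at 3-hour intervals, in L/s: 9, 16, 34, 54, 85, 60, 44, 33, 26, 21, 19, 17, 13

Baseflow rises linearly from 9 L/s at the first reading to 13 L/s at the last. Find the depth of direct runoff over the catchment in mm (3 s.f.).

d ≈ 24.7 mm

Direct runoff: 0.00, 6.67, 24.33, 44.00, 74.67, 49.33, 33.00, 21.67, 14.33, 9.00, 6.67, 4.33, 0.00 L/s; ΣQ_DR = 288.0 L/s.
V = ΣQ_DR · Δt = 288.0 × 10800 s = 3.110 × 10^6 L.
Over A = 12.6 ha, depth = V / A = 24.7 mm.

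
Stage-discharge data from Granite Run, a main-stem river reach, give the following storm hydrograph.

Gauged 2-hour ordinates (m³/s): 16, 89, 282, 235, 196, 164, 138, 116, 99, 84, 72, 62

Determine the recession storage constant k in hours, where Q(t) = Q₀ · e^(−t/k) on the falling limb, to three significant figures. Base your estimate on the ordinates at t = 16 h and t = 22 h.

k ≈ 12.8 h

On the falling limb, Q drops from 99 to 62 m³/s between t = 16 h and t = 22 h (Δt = 6 h).
k = −Δt / ln(Q₂/Q₁) = −6 / ln(62/99) = 12.8 h.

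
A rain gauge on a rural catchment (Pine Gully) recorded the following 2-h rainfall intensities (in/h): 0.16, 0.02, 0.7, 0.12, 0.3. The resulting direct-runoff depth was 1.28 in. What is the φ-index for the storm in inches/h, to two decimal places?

Only the 2 blocks with intensity above φ contribute runoff: 0.7, 0.3 in/h.
Σ(I−φ)·Δt = d  ⇒  (0.7+0.3 − 2φ)·2 = 1.28
φ = (1.000 − 1.28/2) / 2 = 0.18 in/h.

φ ≈ 0.18 in/h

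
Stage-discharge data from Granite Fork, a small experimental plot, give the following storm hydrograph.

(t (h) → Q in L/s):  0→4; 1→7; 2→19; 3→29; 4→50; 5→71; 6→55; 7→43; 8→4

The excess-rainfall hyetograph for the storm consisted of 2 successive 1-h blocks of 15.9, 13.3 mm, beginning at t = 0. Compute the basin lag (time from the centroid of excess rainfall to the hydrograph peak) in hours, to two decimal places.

Centroid of excess rainfall: t_c = Σ P_i·t̄_i / ΣP_i = 0.9555 h (block centres at 0.5, 1.5 h).
Hydrograph peak occurs at t = 5 h, so basin lag t_L = 5 − 0.9555 = 4.04 h.

t_L ≈ 4.04 h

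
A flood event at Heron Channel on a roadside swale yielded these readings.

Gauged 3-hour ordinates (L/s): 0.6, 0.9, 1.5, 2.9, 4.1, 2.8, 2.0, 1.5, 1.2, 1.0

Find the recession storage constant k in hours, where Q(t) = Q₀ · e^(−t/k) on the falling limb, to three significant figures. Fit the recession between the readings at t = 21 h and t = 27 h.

k ≈ 14.8 h

On the falling limb, Q drops from 1.5 to 1.0 L/s between t = 21 h and t = 27 h (Δt = 6 h).
k = −Δt / ln(Q₂/Q₁) = −6 / ln(1.0/1.5) = 14.8 h.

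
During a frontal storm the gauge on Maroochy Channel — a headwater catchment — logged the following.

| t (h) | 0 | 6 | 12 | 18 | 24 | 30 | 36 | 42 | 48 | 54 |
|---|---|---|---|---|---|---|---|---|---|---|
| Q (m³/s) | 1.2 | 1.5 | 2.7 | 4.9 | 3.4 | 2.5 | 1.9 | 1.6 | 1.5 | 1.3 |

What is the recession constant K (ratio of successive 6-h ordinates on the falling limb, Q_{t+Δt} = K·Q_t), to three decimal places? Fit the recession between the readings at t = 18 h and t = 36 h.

Using the recession-limb readings at t = 18 h and t = 36 h: Q falls from 4.9 to 1.9 m³/s over 3 intervals.
K = (Q₂/Q₁)^(1/3) = (1.9/4.9)^(1/3) = 0.729.

K ≈ 0.729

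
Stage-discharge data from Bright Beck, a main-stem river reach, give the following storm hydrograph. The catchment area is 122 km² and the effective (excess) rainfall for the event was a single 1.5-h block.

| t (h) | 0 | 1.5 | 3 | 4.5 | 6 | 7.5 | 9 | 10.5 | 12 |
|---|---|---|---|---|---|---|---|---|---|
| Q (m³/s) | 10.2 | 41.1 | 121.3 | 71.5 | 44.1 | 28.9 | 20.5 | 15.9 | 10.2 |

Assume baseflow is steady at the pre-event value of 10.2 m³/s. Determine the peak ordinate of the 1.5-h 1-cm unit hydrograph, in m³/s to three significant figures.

Direct runoff: 0.0, 30.9, 111.1, 61.3, 33.9, 18.7, 10.3, 5.7, 0.0 m³/s; ΣQ_DR = 271.9 m³/s, peak = 111.1 m³/s.
Runoff depth d = ΣQ_DR·Δt / A = 271.9 × 5400 / (122 km²) = 12.03 mm.
The 1-cm UH is the DRH scaled by (10 mm)/d, so U_p = 111.1 × 10/12.03 = 92.3 m³/s.

U_p ≈ 92.3 m³/s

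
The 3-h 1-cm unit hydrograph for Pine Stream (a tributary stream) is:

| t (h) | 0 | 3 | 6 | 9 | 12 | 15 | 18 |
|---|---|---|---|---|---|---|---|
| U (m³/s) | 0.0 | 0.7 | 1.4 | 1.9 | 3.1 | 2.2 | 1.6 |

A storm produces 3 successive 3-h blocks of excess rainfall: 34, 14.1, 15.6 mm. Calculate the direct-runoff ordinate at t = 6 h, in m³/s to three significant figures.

By discrete convolution, Q_j = Σ (P_i / 10 mm) · U_{j−i}.
At t = 6 h (j=2): Q = (34/10)·1.4 + (14.1/10)·0.7 + (15.6/10)·0.0 = 5.75 m³/s.

Q ≈ 5.75 m³/s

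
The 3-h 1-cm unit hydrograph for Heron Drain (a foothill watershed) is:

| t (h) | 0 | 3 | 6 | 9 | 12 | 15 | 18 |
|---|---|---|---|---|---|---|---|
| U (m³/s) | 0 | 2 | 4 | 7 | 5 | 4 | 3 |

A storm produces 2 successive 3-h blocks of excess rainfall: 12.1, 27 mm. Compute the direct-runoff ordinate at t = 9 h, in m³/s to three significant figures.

By discrete convolution, Q_j = Σ (P_i / 10 mm) · U_{j−i}.
At t = 9 h (j=3): Q = (12.1/10)·7 + (27/10)·4 = 19.3 m³/s.

Q ≈ 19.3 m³/s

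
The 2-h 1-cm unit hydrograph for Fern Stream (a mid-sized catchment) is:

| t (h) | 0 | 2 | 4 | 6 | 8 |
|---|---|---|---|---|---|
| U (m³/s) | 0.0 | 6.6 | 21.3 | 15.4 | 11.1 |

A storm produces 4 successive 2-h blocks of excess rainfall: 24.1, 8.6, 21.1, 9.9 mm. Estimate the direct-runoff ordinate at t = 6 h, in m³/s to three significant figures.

Q ≈ 69.4 m³/s

By discrete convolution, Q_j = Σ (P_i / 10 mm) · U_{j−i}.
At t = 6 h (j=3): Q = (24.1/10)·15.4 + (8.6/10)·21.3 + (21.1/10)·6.6 + (9.9/10)·0.0 = 69.4 m³/s.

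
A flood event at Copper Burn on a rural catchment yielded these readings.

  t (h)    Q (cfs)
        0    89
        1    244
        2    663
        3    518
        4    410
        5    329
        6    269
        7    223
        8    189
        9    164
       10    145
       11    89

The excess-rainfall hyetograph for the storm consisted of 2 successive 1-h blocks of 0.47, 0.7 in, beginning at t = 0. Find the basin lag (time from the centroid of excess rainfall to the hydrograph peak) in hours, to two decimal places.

Centroid of excess rainfall: t_c = Σ P_i·t̄_i / ΣP_i = 1.0983 h (block centres at 0.5, 1.5 h).
Hydrograph peak occurs at t = 2 h, so basin lag t_L = 2 − 1.0983 = 0.90 h.

t_L ≈ 0.90 h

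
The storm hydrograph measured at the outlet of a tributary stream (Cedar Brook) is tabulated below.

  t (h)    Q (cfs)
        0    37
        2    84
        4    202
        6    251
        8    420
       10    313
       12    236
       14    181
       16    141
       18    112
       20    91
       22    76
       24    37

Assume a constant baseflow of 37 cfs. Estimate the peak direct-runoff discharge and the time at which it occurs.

Q_p = 383.0 cfs at t = 8 h

Subtracting baseflow gives direct-runoff ordinates: 0.0, 47.0, 165.0, 214.0, 383.0, 276.0, 199.0, 144.0, 104.0, 75.0, 54.0, 39.0, 0.0 cfs.
The maximum is 383.0 cfs, occurring at the reading for t = 8 h.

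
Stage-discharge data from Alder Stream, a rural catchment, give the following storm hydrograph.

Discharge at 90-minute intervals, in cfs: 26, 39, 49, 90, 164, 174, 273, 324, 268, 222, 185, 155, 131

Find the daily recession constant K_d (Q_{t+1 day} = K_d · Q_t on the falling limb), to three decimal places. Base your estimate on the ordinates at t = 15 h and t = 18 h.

Between t = 15 h and t = 18 h the flow falls from 185 to 131 cfs over 2×1.5 h = 3 h.
Per-interval ratio K = (131/185)^(1/2) = 0.8415; K_d = K^(24/1.5) = 0.063.

K_d ≈ 0.063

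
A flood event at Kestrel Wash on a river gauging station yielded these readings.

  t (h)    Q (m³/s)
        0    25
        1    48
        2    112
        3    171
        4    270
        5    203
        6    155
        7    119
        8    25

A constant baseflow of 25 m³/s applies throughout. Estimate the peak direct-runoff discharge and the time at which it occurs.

Q_p = 245.0 m³/s at t = 4 h

Subtracting baseflow gives direct-runoff ordinates: 0.0, 23.0, 87.0, 146.0, 245.0, 178.0, 130.0, 94.0, 0.0 m³/s.
The maximum is 245.0 m³/s, occurring at the reading for t = 4 h.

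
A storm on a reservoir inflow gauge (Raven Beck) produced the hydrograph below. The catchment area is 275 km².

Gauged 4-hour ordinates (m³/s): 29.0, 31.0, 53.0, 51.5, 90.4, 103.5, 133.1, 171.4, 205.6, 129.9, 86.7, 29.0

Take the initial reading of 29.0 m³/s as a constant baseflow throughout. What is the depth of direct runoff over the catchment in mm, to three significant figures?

d ≈ 40.1 mm

Direct runoff: 0.0, 2.0, 24.0, 22.5, 61.4, 74.5, 104.1, 142.4, 176.6, 100.9, 57.7, 0.0 m³/s; ΣQ_DR = 766.1 m³/s.
V = ΣQ_DR · Δt = 766.1 × 14400 s = 1.103 × 10^7 m³.
Over A = 275 km², depth = V / A = 40.1 mm.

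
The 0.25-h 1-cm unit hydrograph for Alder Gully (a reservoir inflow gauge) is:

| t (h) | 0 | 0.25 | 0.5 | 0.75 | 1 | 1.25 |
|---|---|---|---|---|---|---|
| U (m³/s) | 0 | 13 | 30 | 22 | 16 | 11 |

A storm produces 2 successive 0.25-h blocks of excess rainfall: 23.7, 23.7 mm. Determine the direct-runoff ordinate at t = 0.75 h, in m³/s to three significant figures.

Q ≈ 123 m³/s

By discrete convolution, Q_j = Σ (P_i / 10 mm) · U_{j−i}.
At t = 0.75 h (j=3): Q = (23.7/10)·22 + (23.7/10)·30 = 123 m³/s.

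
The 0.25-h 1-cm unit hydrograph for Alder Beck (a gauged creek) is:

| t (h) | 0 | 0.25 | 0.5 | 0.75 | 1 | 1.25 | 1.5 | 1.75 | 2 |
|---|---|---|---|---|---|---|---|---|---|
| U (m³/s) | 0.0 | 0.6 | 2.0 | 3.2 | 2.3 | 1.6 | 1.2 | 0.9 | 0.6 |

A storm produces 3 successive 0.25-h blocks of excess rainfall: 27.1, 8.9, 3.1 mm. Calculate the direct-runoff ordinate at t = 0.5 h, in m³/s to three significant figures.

By discrete convolution, Q_j = Σ (P_i / 10 mm) · U_{j−i}.
At t = 0.5 h (j=2): Q = (27.1/10)·2.0 + (8.9/10)·0.6 + (3.1/10)·0.0 = 5.95 m³/s.

Q ≈ 5.95 m³/s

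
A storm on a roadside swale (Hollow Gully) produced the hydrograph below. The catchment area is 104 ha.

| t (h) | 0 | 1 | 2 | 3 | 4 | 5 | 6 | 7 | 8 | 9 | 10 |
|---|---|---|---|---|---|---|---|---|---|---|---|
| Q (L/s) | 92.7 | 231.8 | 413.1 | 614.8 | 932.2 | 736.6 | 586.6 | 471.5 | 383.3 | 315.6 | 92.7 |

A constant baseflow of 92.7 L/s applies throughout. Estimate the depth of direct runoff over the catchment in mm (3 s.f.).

d ≈ 13.3 mm

Direct runoff: 0.0, 139.1, 320.4, 522.1, 839.5, 643.9, 493.9, 378.8, 290.6, 222.9, 0.0 L/s; ΣQ_DR = 3851 L/s.
V = ΣQ_DR · Δt = 3851 × 3600 s = 1.386 × 10^7 L.
Over A = 104 ha, depth = V / A = 13.3 mm.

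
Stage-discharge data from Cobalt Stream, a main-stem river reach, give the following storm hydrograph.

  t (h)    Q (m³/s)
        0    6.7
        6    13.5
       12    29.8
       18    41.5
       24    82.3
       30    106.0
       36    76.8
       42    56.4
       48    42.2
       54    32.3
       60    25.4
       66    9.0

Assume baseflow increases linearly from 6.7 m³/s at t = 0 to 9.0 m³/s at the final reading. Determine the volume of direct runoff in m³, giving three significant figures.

Direct-runoff ordinates (Q − Q_b): 0.00, 6.59, 22.68, 34.17, 74.76, 98.25, 68.85, 48.24, 33.83, 23.72, 16.61, 0.00 m³/s.
ΣQ_DR = 427.7 m³/s.
With Δt = 6 h = 21600 s, V = ΣQ_DR · Δt = 427.7 × 21600 = 9.24 × 10^6 m³.

V ≈ 9.24 × 10^6 m³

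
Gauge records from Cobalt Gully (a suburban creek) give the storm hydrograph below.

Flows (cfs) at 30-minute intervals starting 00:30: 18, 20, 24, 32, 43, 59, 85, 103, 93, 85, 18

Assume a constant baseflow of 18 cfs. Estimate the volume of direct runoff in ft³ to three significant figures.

V ≈ 6.88 × 10^5 ft³

Direct-runoff ordinates (Q − Q_b): 0.0, 2.0, 6.0, 14.0, 25.0, 41.0, 67.0, 85.0, 75.0, 67.0, 0.0 cfs.
ΣQ_DR = 382.0 cfs.
With Δt = 0.5 h = 1800 s, V = ΣQ_DR · Δt = 382.0 × 1800 = 6.88 × 10^5 ft³.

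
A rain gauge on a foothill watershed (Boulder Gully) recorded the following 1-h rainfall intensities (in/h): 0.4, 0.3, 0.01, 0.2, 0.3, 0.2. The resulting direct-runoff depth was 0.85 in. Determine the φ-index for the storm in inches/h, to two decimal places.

φ ≈ 0.11 in/h

Only the 5 blocks with intensity above φ contribute runoff: 0.4, 0.3, 0.2, 0.3, 0.2 in/h.
Σ(I−φ)·Δt = d  ⇒  (0.4+0.3+0.2+0.3+0.2 − 5φ)·1 = 0.85
φ = (1.400 − 0.85/1) / 5 = 0.11 in/h.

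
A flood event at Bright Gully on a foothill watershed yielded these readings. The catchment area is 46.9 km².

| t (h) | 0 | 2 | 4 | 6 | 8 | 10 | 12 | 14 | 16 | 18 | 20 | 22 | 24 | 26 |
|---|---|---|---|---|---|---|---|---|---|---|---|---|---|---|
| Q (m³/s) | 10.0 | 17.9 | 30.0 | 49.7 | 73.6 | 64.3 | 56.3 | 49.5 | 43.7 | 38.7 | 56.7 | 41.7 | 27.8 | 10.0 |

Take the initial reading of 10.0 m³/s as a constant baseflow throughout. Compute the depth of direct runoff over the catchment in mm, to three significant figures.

Direct runoff: 0.0, 7.9, 20.0, 39.7, 63.6, 54.3, 46.3, 39.5, 33.7, 28.7, 46.7, 31.7, 17.8, 0.0 m³/s; ΣQ_DR = 429.9 m³/s.
V = ΣQ_DR · Δt = 429.9 × 7200 s = 3.095 × 10^6 m³.
Over A = 46.9 km², depth = V / A = 66.0 mm.

d ≈ 66.0 mm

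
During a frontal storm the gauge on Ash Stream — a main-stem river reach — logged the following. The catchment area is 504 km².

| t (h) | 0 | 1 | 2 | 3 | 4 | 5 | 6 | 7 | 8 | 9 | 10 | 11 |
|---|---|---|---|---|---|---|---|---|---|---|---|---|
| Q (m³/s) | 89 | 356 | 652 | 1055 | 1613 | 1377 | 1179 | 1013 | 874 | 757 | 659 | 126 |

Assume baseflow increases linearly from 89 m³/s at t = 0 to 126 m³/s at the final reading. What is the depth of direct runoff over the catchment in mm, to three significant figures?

d ≈ 60.4 mm

Direct runoff: 0.00, 263.64, 556.27, 955.91, 1510.55, 1271.18, 1069.82, 900.45, 758.09, 637.73, 536.36, 0.00 m³/s; ΣQ_DR = 8460 m³/s.
V = ΣQ_DR · Δt = 8460 × 3600 s = 3.046 × 10^7 m³.
Over A = 504 km², depth = V / A = 60.4 mm.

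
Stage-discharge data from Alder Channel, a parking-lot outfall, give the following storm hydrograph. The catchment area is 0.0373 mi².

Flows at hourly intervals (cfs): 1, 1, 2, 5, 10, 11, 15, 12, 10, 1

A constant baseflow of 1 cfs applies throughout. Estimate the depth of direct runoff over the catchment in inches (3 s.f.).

Direct runoff: 0.0, 0.0, 1.0, 4.0, 9.0, 10.0, 14.0, 11.0, 9.0, 0.0 cfs; ΣQ_DR = 58.00 cfs.
V = ΣQ_DR · Δt = 58.00 × 3600 s = 2.088 × 10^5 ft³.
Over A = 0.0373 mi², depth = V / A = 2.41 in.

d ≈ 2.41 in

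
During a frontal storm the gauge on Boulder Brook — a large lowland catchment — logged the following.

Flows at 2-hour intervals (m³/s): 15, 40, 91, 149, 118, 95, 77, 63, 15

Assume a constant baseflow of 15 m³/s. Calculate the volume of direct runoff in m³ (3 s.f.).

Direct-runoff ordinates (Q − Q_b): 0.0, 25.0, 76.0, 134.0, 103.0, 80.0, 62.0, 48.0, 0.0 m³/s.
ΣQ_DR = 528.0 m³/s.
With Δt = 2 h = 7200 s, V = ΣQ_DR · Δt = 528.0 × 7200 = 3.80 × 10^6 m³.

V ≈ 3.80 × 10^6 m³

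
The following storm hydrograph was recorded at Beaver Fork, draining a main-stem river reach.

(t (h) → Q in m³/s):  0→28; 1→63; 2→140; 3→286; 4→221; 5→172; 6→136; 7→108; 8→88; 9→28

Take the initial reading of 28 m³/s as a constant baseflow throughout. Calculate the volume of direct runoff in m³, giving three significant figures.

V ≈ 3.56 × 10^6 m³

Direct-runoff ordinates (Q − Q_b): 0.0, 35.0, 112.0, 258.0, 193.0, 144.0, 108.0, 80.0, 60.0, 0.0 m³/s.
ΣQ_DR = 990.0 m³/s.
With Δt = 1 h = 3600 s, V = ΣQ_DR · Δt = 990.0 × 3600 = 3.56 × 10^6 m³.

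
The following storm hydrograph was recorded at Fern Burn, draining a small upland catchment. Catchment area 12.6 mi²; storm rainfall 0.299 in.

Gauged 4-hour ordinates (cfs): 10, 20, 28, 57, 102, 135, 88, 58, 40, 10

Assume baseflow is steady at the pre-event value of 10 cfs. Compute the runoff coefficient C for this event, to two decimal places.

ΣQ_DR = 448.0 cfs; V = ΣQ_DR·Δt = 6.451 × 10^6 ft³.
Runoff depth d = V / A = 0.2204 in.
C = d / P = 0.2204 / 0.299 = 0.74.

C ≈ 0.74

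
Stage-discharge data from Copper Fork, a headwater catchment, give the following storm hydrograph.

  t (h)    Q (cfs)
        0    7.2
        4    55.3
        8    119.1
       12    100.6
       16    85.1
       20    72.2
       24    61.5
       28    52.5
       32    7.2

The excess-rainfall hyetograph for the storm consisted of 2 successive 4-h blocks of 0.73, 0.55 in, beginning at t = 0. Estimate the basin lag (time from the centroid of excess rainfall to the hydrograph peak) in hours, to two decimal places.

Centroid of excess rainfall: t_c = Σ P_i·t̄_i / ΣP_i = 3.7187 h (block centres at 2, 6 h).
Hydrograph peak occurs at t = 8 h, so basin lag t_L = 8 − 3.7187 = 4.28 h.

t_L ≈ 4.28 h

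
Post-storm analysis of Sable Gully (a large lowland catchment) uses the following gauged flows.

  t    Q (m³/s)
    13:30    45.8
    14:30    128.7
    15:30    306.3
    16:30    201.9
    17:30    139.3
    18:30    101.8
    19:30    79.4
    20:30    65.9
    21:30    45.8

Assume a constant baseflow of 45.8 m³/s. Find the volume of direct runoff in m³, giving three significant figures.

Direct-runoff ordinates (Q − Q_b): 0.0, 82.9, 260.5, 156.1, 93.5, 56.0, 33.6, 20.1, 0.0 m³/s.
ΣQ_DR = 702.7 m³/s.
With Δt = 1 h = 3600 s, V = ΣQ_DR · Δt = 702.7 × 3600 = 2.53 × 10^6 m³.

V ≈ 2.53 × 10^6 m³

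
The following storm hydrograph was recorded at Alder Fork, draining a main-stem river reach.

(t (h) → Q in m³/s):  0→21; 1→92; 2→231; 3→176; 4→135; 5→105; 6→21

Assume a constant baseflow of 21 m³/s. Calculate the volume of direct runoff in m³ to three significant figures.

V ≈ 2.28 × 10^6 m³

Direct-runoff ordinates (Q − Q_b): 0.0, 71.0, 210.0, 155.0, 114.0, 84.0, 0.0 m³/s.
ΣQ_DR = 634.0 m³/s.
With Δt = 1 h = 3600 s, V = ΣQ_DR · Δt = 634.0 × 3600 = 2.28 × 10^6 m³.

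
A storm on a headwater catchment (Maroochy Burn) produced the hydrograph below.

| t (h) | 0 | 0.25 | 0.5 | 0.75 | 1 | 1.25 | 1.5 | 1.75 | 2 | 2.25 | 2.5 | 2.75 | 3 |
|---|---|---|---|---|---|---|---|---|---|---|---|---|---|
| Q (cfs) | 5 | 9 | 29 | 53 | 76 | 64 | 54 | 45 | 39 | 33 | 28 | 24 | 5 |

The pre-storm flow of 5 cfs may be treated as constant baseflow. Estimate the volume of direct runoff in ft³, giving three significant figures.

Direct-runoff ordinates (Q − Q_b): 0.0, 4.0, 24.0, 48.0, 71.0, 59.0, 49.0, 40.0, 34.0, 28.0, 23.0, 19.0, 0.0 cfs.
ΣQ_DR = 399.0 cfs.
With Δt = 0.25 h = 900 s, V = ΣQ_DR · Δt = 399.0 × 900 = 3.59 × 10^5 ft³.

V ≈ 3.59 × 10^5 ft³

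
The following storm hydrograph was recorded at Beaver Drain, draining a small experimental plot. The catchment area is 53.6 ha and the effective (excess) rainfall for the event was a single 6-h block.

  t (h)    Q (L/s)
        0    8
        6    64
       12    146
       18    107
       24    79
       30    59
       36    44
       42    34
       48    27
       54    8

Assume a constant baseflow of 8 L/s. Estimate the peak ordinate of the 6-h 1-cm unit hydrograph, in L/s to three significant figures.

U_p ≈ 69.0 L/s

Direct runoff: 0.0, 56.0, 138.0, 99.0, 71.0, 51.0, 36.0, 26.0, 19.0, 0.0 L/s; ΣQ_DR = 496.0 L/s, peak = 138.0 L/s.
Runoff depth d = ΣQ_DR·Δt / A = 496.0 × 21600 / (53.6 ha) = 19.99 mm.
The 1-cm UH is the DRH scaled by (10 mm)/d, so U_p = 138.0 × 10/19.99 = 69.0 L/s.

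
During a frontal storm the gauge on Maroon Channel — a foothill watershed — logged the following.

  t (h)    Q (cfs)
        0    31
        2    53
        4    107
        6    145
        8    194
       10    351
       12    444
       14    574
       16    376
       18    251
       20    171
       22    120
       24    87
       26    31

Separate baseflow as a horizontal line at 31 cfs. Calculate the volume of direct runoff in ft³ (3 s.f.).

Direct-runoff ordinates (Q − Q_b): 0.0, 22.0, 76.0, 114.0, 163.0, 320.0, 413.0, 543.0, 345.0, 220.0, 140.0, 89.0, 56.0, 0.0 cfs.
ΣQ_DR = 2501 cfs.
With Δt = 2 h = 7200 s, V = ΣQ_DR · Δt = 2501 × 7200 = 1.80 × 10^7 ft³.

V ≈ 1.80 × 10^7 ft³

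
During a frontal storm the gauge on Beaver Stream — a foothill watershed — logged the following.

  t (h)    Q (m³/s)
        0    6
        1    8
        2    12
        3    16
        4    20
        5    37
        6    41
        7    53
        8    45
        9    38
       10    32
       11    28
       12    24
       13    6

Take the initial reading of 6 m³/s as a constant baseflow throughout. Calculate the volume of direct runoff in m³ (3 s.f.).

Direct-runoff ordinates (Q − Q_b): 0.0, 2.0, 6.0, 10.0, 14.0, 31.0, 35.0, 47.0, 39.0, 32.0, 26.0, 22.0, 18.0, 0.0 m³/s.
ΣQ_DR = 282.0 m³/s.
With Δt = 1 h = 3600 s, V = ΣQ_DR · Δt = 282.0 × 3600 = 1.02 × 10^6 m³.

V ≈ 1.02 × 10^6 m³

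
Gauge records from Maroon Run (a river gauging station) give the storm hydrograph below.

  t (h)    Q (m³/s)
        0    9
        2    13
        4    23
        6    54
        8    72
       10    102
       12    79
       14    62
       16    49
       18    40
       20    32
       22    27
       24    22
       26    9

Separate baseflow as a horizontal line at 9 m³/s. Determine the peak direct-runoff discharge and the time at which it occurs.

Subtracting baseflow gives direct-runoff ordinates: 0.0, 4.0, 14.0, 45.0, 63.0, 93.0, 70.0, 53.0, 40.0, 31.0, 23.0, 18.0, 13.0, 0.0 m³/s.
The maximum is 93.0 m³/s, occurring at the reading for t = 10 h.

Q_p = 93.0 m³/s at t = 10 h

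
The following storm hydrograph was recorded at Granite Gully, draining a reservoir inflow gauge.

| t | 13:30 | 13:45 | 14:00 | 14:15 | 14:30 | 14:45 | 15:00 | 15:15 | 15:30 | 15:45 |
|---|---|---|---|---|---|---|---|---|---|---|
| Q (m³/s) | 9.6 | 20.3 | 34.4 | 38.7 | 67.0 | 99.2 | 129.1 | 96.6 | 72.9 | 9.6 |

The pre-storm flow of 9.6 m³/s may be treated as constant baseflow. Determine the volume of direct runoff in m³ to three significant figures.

V ≈ 4.33 × 10^5 m³

Direct-runoff ordinates (Q − Q_b): 0.0, 10.7, 24.8, 29.1, 57.4, 89.6, 119.5, 87.0, 63.3, 0.0 m³/s.
ΣQ_DR = 481.4 m³/s.
With Δt = 0.25 h = 900 s, V = ΣQ_DR · Δt = 481.4 × 900 = 4.33 × 10^5 m³.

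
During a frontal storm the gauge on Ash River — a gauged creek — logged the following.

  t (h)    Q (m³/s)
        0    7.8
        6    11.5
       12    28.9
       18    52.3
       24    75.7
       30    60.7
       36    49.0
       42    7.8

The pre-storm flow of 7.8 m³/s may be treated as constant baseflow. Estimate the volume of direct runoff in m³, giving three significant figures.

V ≈ 5.00 × 10^6 m³

Direct-runoff ordinates (Q − Q_b): 0.0, 3.7, 21.1, 44.5, 67.9, 52.9, 41.2, 0.0 m³/s.
ΣQ_DR = 231.3 m³/s.
With Δt = 6 h = 21600 s, V = ΣQ_DR · Δt = 231.3 × 21600 = 5.00 × 10^6 m³.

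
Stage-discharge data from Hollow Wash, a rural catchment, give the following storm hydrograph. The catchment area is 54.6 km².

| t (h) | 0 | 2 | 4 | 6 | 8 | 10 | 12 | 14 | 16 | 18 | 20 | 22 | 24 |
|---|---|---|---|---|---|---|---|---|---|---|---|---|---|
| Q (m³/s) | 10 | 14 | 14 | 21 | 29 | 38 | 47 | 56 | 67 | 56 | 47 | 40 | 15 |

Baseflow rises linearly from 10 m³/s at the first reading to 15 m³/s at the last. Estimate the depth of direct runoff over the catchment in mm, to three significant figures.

Direct runoff: 0.00, 3.58, 3.17, 9.75, 17.33, 25.92, 34.50, 43.08, 53.67, 42.25, 32.83, 25.42, 0.00 m³/s; ΣQ_DR = 291.5 m³/s.
V = ΣQ_DR · Δt = 291.5 × 7200 s = 2.099 × 10^6 m³.
Over A = 54.6 km², depth = V / A = 38.4 mm.

d ≈ 38.4 mm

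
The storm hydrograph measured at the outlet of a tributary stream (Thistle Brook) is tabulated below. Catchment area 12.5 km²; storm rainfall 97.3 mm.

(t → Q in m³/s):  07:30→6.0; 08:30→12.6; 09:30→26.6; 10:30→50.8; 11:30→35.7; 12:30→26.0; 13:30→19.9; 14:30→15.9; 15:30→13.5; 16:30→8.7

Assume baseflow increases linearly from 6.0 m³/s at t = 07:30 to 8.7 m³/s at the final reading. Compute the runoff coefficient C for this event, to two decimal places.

C ≈ 0.42

ΣQ_DR = 142.2 m³/s; V = ΣQ_DR·Δt = 5.119 × 10^5 m³.
Runoff depth d = V / A = 40.95 mm.
C = d / P = 40.95 / 97.3 = 0.42.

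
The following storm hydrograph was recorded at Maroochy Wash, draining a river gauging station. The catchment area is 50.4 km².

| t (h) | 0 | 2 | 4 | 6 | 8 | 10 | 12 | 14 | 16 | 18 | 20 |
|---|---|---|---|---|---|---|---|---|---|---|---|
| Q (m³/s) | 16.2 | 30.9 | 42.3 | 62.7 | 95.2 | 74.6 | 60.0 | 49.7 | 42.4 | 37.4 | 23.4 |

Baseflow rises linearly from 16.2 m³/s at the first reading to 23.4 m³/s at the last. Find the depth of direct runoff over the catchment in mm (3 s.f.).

d ≈ 45.3 mm

Direct runoff: 0.00, 13.98, 24.66, 44.34, 76.12, 54.80, 39.48, 28.46, 20.44, 14.72, 0.00 m³/s; ΣQ_DR = 317.0 m³/s.
V = ΣQ_DR · Δt = 317.0 × 7200 s = 2.282 × 10^6 m³.
Over A = 50.4 km², depth = V / A = 45.3 mm.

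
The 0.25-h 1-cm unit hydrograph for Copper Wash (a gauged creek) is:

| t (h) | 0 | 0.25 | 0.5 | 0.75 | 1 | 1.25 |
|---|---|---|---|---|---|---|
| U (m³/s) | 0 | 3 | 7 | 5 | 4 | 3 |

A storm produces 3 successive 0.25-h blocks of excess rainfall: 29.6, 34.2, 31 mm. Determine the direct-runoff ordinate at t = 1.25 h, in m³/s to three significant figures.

Q ≈ 38.1 m³/s

By discrete convolution, Q_j = Σ (P_i / 10 mm) · U_{j−i}.
At t = 1.25 h (j=5): Q = (29.6/10)·3 + (34.2/10)·4 + (31/10)·5 = 38.1 m³/s.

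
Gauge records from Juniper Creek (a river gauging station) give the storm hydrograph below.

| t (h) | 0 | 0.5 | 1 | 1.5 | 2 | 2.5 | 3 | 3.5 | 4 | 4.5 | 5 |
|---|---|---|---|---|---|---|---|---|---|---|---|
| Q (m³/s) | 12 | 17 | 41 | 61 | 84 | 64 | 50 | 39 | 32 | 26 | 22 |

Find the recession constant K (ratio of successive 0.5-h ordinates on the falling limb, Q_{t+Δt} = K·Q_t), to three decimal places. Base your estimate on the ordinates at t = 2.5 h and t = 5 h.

K ≈ 0.808

Using the recession-limb readings at t = 2.5 h and t = 5 h: Q falls from 64 to 22 m³/s over 5 intervals.
K = (Q₂/Q₁)^(1/5) = (22/64)^(1/5) = 0.808.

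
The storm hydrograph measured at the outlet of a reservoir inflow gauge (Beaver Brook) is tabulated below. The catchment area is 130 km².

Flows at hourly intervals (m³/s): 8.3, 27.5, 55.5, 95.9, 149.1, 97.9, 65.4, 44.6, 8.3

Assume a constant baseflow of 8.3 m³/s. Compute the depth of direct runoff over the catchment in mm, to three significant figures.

Direct runoff: 0.0, 19.2, 47.2, 87.6, 140.8, 89.6, 57.1, 36.3, 0.0 m³/s; ΣQ_DR = 477.8 m³/s.
V = ΣQ_DR · Δt = 477.8 × 3600 s = 1.720 × 10^6 m³.
Over A = 130 km², depth = V / A = 13.2 mm.

d ≈ 13.2 mm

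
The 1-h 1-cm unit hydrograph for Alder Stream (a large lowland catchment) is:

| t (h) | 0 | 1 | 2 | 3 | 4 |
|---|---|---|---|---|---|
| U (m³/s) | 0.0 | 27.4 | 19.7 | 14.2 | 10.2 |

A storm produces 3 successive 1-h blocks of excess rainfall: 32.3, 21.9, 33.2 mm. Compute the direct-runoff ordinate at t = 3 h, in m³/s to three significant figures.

Q ≈ 180 m³/s

By discrete convolution, Q_j = Σ (P_i / 10 mm) · U_{j−i}.
At t = 3 h (j=3): Q = (32.3/10)·14.2 + (21.9/10)·19.7 + (33.2/10)·27.4 = 180 m³/s.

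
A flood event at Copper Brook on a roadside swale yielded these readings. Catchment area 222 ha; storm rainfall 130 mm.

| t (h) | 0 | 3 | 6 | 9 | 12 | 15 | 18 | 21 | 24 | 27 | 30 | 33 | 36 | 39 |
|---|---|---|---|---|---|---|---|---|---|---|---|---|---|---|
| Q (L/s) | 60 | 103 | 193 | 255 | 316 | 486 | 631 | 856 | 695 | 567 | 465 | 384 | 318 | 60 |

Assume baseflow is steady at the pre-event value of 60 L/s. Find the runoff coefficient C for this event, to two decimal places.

C ≈ 0.17

ΣQ_DR = 4549 L/s; V = ΣQ_DR·Δt = 4.913 × 10^7 L.
Runoff depth d = V / A = 22.13 mm.
C = d / P = 22.13 / 130 = 0.17.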